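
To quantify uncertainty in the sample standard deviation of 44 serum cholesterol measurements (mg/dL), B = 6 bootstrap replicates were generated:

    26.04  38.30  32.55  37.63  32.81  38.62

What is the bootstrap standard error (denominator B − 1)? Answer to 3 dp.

Bootstrap SE is the standard deviation of the 6 replicate standard deviations.
Mean of replicates: (26.04 + 38.30 + 32.55 + 37.63 + 32.81 + 38.62) / 6 = 205.9500 / 6 = 34.3250
Sum of squared deviations: (−8.2850)² + (+3.9750)² + (−1.7750)² + (+3.3050)² + (−1.5150)² + (+4.2950)² = 119.2577
Variance = 119.2577 / 5 = 23.8515
SE* = √23.8515

SE* = 4.884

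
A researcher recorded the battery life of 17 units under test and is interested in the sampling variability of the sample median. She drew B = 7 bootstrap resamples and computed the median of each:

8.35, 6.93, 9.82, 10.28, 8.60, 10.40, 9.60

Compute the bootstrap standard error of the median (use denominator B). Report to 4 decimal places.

SE* = 1.1564

Bootstrap SE is the standard deviation of the 7 replicate medians.
Mean of replicates: (8.35 + 6.93 + 9.82 + 10.28 + 8.60 + 10.40 + 9.60) / 7 = 63.98000 / 7 = 9.14000
Sum of squared deviations: (−0.79000)² + (−2.21000)² + (+0.68000)² + (+1.14000)² + (−0.54000)² + (+1.26000)² + (+0.46000)² = 9.36100
Variance = 9.36100 / 7 = 1.33729
SE* = √1.33729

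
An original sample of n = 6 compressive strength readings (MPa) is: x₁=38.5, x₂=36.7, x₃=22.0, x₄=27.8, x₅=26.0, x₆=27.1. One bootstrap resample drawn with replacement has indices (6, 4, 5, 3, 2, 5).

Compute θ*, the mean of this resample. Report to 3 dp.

Resample values: 27.1, 27.8, 26.0, 22.0, 36.7, 26.0.
Mean = (27.1 + 27.8 + 26.0 + 22.0 + 36.7 + 26.0) / 6 = 165.60 / 6 = 27.600

θ* = 27.600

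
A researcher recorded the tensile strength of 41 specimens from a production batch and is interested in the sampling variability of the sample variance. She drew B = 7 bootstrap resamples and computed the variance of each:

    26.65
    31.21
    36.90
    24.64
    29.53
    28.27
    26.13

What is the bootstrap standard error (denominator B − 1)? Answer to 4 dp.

Bootstrap SE is the standard deviation of the 7 replicate variances.
Mean of replicates: (26.65 + 31.21 + 36.90 + 24.64 + 29.53 + 28.27 + 26.13) / 7 = 203.33000 / 7 = 29.04714
Sum of squared deviations: (−2.39714)² + (+2.16286)² + (+7.85286)² + (−4.40714)² + (+0.48286)² + (−0.77714)² + (−2.91714)² = 100.86134
Variance = 100.86134 / 6 = 16.81022
SE* = √16.81022

SE* = 4.1000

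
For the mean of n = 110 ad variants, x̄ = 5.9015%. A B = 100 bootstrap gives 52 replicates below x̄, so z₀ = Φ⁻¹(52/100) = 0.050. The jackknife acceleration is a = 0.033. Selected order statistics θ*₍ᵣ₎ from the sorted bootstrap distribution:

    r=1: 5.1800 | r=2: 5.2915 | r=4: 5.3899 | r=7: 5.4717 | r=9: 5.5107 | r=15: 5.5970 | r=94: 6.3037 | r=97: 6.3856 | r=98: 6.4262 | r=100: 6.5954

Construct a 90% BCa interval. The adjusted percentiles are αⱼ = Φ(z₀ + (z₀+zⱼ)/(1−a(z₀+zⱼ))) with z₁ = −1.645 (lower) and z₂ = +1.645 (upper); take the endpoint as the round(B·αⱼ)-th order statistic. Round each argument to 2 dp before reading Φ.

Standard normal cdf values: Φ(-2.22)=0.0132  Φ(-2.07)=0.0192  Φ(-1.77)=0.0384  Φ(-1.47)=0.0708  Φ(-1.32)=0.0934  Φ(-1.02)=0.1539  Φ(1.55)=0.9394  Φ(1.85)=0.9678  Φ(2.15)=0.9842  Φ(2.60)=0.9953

(5.4717, 6.3856)

Lower: z₀ + z₁ = 0.050 + (-1.645) = -1.595; 1 − a(z₀+z₁) = 1 − (0.033)(-1.595) = 1.0526; argument = 0.050 + (-1.595)/1.0526 = -1.4652 → -1.47.
α₁ = Φ(-1.47) = 0.0708; rank = round(100 × 0.0708) = 7; θ*₍7₎ = 5.4717.
Upper: z₀ + z₂ = 1.695; 1 − a(z₀+z₂) = 0.9441; argument = 1.8454 → 1.85; α₂ = 0.9678; rank = 97; θ*₍97₎ = 6.3856.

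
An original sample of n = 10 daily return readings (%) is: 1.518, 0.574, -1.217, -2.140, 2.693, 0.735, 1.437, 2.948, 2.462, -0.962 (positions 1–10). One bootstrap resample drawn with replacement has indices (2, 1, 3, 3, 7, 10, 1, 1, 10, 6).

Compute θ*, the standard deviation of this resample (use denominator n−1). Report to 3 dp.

θ* = 1.238

Resample values: 0.574, 1.518, -1.217, -1.217, 1.437, -0.962, 1.518, 1.518, -0.962, 0.735.
Mean = 0.2942; sum of squared deviations = 13.7952
s² = 13.7952 / 9 = 1.5328
s = √1.5328 = 1.238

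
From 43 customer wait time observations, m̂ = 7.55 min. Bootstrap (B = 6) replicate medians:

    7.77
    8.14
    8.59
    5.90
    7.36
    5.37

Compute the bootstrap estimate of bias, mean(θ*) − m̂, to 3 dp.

mean(θ*) = (7.77 + 8.14 + 8.59 + 5.90 + 7.36 + 5.37) / 6 = 7.1883
bias = 7.1883 − 7.55

bias = −0.362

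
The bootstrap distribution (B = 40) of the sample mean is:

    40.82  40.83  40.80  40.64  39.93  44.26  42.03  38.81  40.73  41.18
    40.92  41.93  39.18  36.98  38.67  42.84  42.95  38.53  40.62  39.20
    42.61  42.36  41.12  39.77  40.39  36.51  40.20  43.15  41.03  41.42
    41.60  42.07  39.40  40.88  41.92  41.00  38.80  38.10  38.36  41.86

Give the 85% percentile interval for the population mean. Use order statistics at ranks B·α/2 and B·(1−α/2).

Sorted replicates: 36.51, 36.98, 38.10, 38.36, 38.53, 38.67, 38.80, 38.81, 39.18, 39.20, 39.40, 39.77, 39.93, 40.20, 40.39, 40.62, 40.64, 40.73, 40.80, 40.82, 40.83, 40.88, 40.92, 41.00, 41.03, 41.12, 41.18, 41.42, 41.60, 41.86, 41.92, 41.93, 42.03, 42.07, 42.36, 42.61, 42.84, 42.95, 43.15, 44.26
α = 0.15; lower rank = 40 × 0.075 = 3; upper rank = 40 × 0.925 = 37.
The 3rd smallest replicate is 38.10; the 37th is 42.84.

(38.10, 42.84)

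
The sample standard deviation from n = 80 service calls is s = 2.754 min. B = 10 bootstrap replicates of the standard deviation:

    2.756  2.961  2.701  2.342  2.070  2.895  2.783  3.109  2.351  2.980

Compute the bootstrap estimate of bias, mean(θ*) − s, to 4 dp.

bias = −0.0592

mean(θ*) = (2.756 + 2.961 + 2.701 + 2.342 + 2.070 + 2.895 + 2.783 + 3.109 + 2.351 + 2.980) / 10 = 2.69480
bias = 2.69480 − 2.754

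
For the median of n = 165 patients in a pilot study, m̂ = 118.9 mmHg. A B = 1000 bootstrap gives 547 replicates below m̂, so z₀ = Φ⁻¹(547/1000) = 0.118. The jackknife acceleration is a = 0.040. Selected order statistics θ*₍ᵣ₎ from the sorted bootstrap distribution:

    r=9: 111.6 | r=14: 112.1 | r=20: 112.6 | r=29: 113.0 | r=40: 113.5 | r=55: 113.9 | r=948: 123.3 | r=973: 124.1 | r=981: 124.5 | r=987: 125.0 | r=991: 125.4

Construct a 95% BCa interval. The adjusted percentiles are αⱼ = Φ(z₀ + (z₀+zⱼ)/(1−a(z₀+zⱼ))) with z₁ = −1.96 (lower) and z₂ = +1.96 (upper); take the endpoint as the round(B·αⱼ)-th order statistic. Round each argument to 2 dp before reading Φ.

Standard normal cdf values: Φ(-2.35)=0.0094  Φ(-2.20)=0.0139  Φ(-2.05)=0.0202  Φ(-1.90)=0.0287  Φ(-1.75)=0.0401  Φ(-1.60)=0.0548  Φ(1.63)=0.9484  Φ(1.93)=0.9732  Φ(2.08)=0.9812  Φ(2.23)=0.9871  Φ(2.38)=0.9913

(113.9, 125.4)

Lower: z₀ + z₁ = 0.118 + (-1.960) = -1.842; 1 − a(z₀+z₁) = 1 − (0.040)(-1.842) = 1.0737; argument = 0.118 + (-1.842)/1.0737 = -1.5976 → -1.60.
α₁ = Φ(-1.60) = 0.0548; rank = round(1000 × 0.0548) = 55; θ*₍55₎ = 113.9.
Upper: z₀ + z₂ = 2.078; 1 − a(z₀+z₂) = 0.9169; argument = 2.3844 → 2.38; α₂ = 0.9913; rank = 991; θ*₍991₎ = 125.4.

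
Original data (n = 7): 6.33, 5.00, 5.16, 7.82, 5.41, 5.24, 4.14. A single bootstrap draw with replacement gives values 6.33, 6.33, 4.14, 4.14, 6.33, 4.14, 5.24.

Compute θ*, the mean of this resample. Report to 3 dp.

Mean = (6.33 + 6.33 + 4.14 + 4.14 + 6.33 + 4.14 + 5.24) / 7 = 36.650 / 7 = 5.236

θ* = 5.236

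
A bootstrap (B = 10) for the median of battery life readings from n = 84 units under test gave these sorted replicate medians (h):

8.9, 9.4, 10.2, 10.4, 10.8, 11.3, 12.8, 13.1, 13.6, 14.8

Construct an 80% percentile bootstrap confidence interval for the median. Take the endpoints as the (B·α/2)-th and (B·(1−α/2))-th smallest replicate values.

(8.9, 13.6)

α = 0.20; lower rank = 10 × 0.100 = 1; upper rank = 10 × 0.900 = 9.
The 1st smallest replicate is 8.9; the 9th is 13.6.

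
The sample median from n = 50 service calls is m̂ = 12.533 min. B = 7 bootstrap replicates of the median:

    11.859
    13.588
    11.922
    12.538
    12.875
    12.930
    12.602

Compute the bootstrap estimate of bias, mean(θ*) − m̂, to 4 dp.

bias = +0.0833

mean(θ*) = (11.859 + 13.588 + 11.922 + 12.538 + 12.875 + 12.930 + 12.602) / 7 = 12.61629
bias = 12.61629 − 12.533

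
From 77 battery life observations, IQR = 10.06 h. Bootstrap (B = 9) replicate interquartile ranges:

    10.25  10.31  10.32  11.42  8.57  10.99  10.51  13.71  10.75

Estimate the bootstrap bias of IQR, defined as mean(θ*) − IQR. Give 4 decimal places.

mean(θ*) = (10.25 + 10.31 + 10.32 + 11.42 + 8.57 + 10.99 + 10.51 + 13.71 + 10.75) / 9 = 10.75889
bias = 10.75889 − 10.06

bias = +0.6989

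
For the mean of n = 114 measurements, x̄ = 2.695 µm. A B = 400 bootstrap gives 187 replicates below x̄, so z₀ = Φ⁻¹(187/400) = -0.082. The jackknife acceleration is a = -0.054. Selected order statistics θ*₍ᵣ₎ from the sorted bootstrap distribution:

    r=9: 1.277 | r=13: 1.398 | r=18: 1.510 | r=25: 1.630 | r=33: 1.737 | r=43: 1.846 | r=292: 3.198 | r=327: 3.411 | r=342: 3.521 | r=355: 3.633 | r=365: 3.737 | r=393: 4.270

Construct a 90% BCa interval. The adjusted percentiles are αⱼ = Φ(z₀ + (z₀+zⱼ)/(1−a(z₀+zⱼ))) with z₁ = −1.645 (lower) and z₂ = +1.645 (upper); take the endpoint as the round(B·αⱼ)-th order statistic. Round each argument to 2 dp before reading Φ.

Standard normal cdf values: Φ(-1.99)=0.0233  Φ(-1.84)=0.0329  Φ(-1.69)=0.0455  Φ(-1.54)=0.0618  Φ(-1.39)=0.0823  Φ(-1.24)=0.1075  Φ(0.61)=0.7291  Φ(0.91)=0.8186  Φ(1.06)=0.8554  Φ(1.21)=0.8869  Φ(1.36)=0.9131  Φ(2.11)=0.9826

Lower: z₀ + z₁ = -0.082 + (-1.645) = -1.727; 1 − a(z₀+z₁) = 1 − (-0.054)(-1.727) = 0.9067; argument = -0.082 + (-1.727)/0.9067 = -1.9866 → -1.99.
α₁ = Φ(-1.99) = 0.0233; rank = round(400 × 0.0233) = 9; θ*₍9₎ = 1.277.
Upper: z₀ + z₂ = 1.563; 1 − a(z₀+z₂) = 1.0844; argument = 1.3593 → 1.36; α₂ = 0.9131; rank = 365; θ*₍365₎ = 3.737.

(1.277, 3.737)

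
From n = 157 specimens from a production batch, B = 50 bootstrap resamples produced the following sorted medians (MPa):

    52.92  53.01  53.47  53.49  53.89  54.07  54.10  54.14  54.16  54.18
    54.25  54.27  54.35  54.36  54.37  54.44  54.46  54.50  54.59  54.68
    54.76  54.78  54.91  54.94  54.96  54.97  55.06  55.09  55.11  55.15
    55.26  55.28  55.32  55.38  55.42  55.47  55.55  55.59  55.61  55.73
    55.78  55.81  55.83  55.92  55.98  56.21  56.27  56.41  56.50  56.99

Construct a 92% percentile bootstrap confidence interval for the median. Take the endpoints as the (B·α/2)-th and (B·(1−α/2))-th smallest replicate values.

(53.01, 56.41)

α = 0.08; lower rank = 50 × 0.040 = 2; upper rank = 50 × 0.960 = 48.
The 2nd smallest replicate is 53.01; the 48th is 56.41.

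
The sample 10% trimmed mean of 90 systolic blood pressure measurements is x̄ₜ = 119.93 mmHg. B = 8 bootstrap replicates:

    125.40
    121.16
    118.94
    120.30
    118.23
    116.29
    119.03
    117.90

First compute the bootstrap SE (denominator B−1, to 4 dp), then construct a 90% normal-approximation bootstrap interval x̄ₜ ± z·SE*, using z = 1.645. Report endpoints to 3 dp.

Mean of replicates = 119.6562; sum of squared deviations = 53.0218; SE* = √(53.0218/7) = 2.7522
Margin = 1.645 × 2.7522 = 4.5274
Interval: 119.93 ± 4.5274

(115.403, 124.457)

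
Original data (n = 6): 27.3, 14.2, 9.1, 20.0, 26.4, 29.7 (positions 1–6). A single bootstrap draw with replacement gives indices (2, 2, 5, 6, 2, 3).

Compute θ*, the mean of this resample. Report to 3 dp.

Resample values: 14.2, 14.2, 26.4, 29.7, 14.2, 9.1.
Mean = (14.2 + 14.2 + 26.4 + 29.7 + 14.2 + 9.1) / 6 = 107.80 / 6 = 17.967

θ* = 17.967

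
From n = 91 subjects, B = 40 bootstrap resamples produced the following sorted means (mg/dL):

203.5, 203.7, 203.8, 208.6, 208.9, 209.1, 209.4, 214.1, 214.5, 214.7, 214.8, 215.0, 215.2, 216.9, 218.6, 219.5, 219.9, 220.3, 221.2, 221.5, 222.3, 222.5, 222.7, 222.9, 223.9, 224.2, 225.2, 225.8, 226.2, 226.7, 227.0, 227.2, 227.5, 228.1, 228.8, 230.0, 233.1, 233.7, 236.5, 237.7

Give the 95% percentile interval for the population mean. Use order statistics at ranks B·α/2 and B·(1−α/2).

(203.5, 236.5)

α = 0.05; lower rank = 40 × 0.025 = 1; upper rank = 40 × 0.975 = 39.
The 1st smallest replicate is 203.5; the 39th is 236.5.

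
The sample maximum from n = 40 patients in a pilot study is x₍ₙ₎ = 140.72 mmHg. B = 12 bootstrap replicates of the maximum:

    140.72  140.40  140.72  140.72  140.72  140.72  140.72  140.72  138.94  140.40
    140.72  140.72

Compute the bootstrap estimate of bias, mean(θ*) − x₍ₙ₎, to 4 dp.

bias = −0.2017

mean(θ*) = (140.72 + 140.40 + 140.72 + 140.72 + 140.72 + 140.72 + 140.72 + 140.72 + 138.94 + 140.40 + 140.72 + 140.72) / 12 = 140.51833
bias = 140.51833 − 140.72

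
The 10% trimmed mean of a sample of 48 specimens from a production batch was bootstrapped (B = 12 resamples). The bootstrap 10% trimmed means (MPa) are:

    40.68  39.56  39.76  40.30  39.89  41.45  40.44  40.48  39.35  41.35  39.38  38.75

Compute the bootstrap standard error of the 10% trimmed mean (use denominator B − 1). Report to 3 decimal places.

Bootstrap SE is the standard deviation of the 12 replicate 10% trimmed means.
Mean of replicates: (40.68 + 39.56 + 39.76 + 40.30 + 39.89 + 41.45 + 40.44 + 40.48 + 39.35 + 41.35 + 39.38 + 38.75) / 12 = 481.3900 / 12 = 40.1158
Sum of squared deviations: (+0.5642)² + (−0.5558)² + (−0.3558)² + (+0.1842)² + (−0.2258)² + (+1.3342)² + (+0.3242)² + (+0.3642)² + (−0.7658)² + (+1.2342)² + (−0.7358)² + (−1.3658)² = 7.3731
Variance = 7.3731 / 11 = 0.6703
SE* = √0.6703

SE* = 0.819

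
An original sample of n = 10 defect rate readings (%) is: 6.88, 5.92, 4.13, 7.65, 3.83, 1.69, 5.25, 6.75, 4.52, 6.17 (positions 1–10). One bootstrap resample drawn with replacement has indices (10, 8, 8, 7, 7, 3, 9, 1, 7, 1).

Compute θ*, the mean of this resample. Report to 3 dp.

Resample values: 6.17, 6.75, 6.75, 5.25, 5.25, 4.13, 4.52, 6.88, 5.25, 6.88.
Mean = (6.17 + 6.75 + 6.75 + 5.25 + 5.25 + 4.13 + 4.52 + 6.88 + 5.25 + 6.88) / 10 = 57.830 / 10 = 5.783

θ* = 5.783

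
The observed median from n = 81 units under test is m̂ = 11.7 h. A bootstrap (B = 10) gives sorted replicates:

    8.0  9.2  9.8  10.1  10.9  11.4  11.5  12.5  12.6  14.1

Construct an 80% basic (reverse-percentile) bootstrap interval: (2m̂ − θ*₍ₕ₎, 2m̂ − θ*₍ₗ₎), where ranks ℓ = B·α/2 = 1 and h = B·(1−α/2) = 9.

(10.8, 15.4)

Percentile endpoints at ranks 1 and 9: θ*₍1₎ = 8.0, θ*₍9₎ = 12.6.
Basic interval reflects these around m̂:
  lower = 2 × 11.7 − 12.6 = 10.8
  upper = 2 × 11.7 − 8.0 = 15.4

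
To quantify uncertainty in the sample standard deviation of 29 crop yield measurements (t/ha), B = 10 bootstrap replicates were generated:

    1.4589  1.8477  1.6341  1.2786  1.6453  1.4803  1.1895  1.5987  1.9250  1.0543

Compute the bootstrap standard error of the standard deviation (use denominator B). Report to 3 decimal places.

SE* = 0.264

Bootstrap SE is the standard deviation of the 10 replicate standard deviations.
Mean of replicates: (1.4589 + 1.8477 + 1.6341 + 1.2786 + 1.6453 + 1.4803 + 1.1895 + 1.5987 + 1.9250 + 1.0543) / 10 = 15.11240 / 10 = 1.51124
Sum of squared deviations: (−0.05234)² + (+0.33646)² + (+0.12286)² + (−0.23264)² + (+0.13406)² + (−0.03094)² + (−0.32174)² + (+0.08746)² + (+0.41376)² + (−0.45694)² = 0.69525
Variance = 0.69525 / 10 = 0.06952
SE* = √0.06952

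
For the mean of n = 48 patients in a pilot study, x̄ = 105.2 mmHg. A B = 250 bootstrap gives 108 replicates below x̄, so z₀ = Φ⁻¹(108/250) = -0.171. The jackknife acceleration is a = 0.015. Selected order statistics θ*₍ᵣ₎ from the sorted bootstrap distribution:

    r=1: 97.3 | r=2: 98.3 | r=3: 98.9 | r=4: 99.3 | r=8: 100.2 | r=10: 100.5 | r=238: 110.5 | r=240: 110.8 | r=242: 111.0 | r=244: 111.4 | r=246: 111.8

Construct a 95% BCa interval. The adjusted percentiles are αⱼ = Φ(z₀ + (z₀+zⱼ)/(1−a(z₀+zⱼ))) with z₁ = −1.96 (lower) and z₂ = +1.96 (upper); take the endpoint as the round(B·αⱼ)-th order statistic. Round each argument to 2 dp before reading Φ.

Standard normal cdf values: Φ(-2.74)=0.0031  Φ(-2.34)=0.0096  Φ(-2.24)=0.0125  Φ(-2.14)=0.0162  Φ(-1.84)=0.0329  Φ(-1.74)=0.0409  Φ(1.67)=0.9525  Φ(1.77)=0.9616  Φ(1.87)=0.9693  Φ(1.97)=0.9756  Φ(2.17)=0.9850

Lower: z₀ + z₁ = -0.171 + (-1.960) = -2.131; 1 − a(z₀+z₁) = 1 − (0.015)(-2.131) = 1.0320; argument = -0.171 + (-2.131)/1.0320 = -2.2360 → -2.24.
α₁ = Φ(-2.24) = 0.0125; rank = round(250 × 0.0125) = 3; θ*₍3₎ = 98.9.
Upper: z₀ + z₂ = 1.789; 1 − a(z₀+z₂) = 0.9732; argument = 1.6673 → 1.67; α₂ = 0.9525; rank = 238; θ*₍238₎ = 110.5.

(98.9, 110.5)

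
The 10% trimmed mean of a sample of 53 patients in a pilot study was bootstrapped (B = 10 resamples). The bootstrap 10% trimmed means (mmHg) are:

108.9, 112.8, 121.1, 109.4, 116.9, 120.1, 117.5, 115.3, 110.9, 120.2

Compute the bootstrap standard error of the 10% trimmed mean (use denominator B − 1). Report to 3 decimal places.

Bootstrap SE is the standard deviation of the 10 replicate 10% trimmed means.
Mean of replicates: (108.9 + 112.8 + 121.1 + 109.4 + 116.9 + 120.1 + 117.5 + 115.3 + 110.9 + 120.2) / 10 = 1153.1000 / 10 = 115.3100
Sum of squared deviations: (−6.4100)² + (−2.5100)² + (+5.7900)² + (−5.9100)² + (+1.5900)² + (+4.7900)² + (+2.1900)² + (−0.0100)² + (−4.4100)² + (+4.8900)² = 189.4690
Variance = 189.4690 / 9 = 21.0521
SE* = √21.0521

SE* = 4.588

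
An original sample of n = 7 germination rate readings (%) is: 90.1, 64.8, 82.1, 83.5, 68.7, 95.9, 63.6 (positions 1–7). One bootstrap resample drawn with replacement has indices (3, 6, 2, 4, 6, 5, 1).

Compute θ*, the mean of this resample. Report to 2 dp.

Resample values: 82.1, 95.9, 64.8, 83.5, 95.9, 68.7, 90.1.
Mean = (82.1 + 95.9 + 64.8 + 83.5 + 95.9 + 68.7 + 90.1) / 7 = 581.00 / 7 = 83.00

θ* = 83.00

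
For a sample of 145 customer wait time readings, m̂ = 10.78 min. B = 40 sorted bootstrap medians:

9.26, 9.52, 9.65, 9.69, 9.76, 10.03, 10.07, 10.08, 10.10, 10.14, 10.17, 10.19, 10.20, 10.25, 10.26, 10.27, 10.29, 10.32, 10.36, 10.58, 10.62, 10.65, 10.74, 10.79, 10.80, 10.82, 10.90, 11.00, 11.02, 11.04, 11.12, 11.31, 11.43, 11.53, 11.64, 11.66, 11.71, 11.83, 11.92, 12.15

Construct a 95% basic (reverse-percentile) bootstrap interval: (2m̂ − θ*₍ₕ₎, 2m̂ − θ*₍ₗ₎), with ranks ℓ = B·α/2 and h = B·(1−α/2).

Percentile endpoints at ranks 1 and 39: θ*₍1₎ = 9.26, θ*₍39₎ = 11.92.
Basic interval reflects these around m̂:
  lower = 2 × 10.78 − 11.92 = 9.64
  upper = 2 × 10.78 − 9.26 = 12.30

(9.64, 12.30)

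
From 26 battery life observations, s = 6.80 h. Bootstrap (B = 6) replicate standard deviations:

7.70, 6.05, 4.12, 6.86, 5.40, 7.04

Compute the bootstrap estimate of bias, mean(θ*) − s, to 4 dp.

bias = −0.6050

mean(θ*) = (7.70 + 6.05 + 4.12 + 6.86 + 5.40 + 7.04) / 6 = 6.19500
bias = 6.19500 − 6.80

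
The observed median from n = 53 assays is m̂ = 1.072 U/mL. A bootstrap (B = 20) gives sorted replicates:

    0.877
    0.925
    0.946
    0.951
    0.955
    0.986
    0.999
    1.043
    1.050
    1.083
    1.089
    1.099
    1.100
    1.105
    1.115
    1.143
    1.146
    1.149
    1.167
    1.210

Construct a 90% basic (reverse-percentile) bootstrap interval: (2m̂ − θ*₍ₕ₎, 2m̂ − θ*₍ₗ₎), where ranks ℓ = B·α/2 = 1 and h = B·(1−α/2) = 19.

Percentile endpoints at ranks 1 and 19: θ*₍1₎ = 0.877, θ*₍19₎ = 1.167.
Basic interval reflects these around m̂:
  lower = 2 × 1.072 − 1.167 = 0.977
  upper = 2 × 1.072 − 0.877 = 1.267

(0.977, 1.267)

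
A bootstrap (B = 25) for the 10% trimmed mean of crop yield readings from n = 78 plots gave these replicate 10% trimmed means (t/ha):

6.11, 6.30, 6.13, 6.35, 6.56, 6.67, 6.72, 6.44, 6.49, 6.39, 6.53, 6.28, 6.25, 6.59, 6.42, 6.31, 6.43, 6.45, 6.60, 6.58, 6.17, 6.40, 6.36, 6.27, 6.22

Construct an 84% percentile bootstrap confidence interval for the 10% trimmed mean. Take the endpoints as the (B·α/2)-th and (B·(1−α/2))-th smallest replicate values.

(6.13, 6.60)

Sorted replicates: 6.11, 6.13, 6.17, 6.22, 6.25, 6.27, 6.28, 6.30, 6.31, 6.35, 6.36, 6.39, 6.40, 6.42, 6.43, 6.44, 6.45, 6.49, 6.53, 6.56, 6.58, 6.59, 6.60, 6.67, 6.72
α = 0.16; lower rank = 25 × 0.080 = 2; upper rank = 25 × 0.920 = 23.
The 2nd smallest replicate is 6.13; the 23rd is 6.60.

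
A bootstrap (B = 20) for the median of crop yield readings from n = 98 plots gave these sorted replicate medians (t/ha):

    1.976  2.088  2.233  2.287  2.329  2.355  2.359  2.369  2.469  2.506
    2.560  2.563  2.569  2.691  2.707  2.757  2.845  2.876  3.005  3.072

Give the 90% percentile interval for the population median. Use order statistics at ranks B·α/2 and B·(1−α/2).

α = 0.10; lower rank = 20 × 0.050 = 1; upper rank = 20 × 0.950 = 19.
The 1st smallest replicate is 1.976; the 19th is 3.005.

(1.976, 3.005)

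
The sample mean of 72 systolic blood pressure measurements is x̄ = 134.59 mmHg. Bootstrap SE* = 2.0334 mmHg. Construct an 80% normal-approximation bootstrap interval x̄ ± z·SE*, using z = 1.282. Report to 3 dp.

Margin = 1.282 × 2.0334 = 2.6068
Interval: 134.59 ± 2.6068

(131.983, 137.197)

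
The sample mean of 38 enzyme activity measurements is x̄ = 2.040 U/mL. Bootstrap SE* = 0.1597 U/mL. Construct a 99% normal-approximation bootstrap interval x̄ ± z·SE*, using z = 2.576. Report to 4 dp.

Margin = 2.576 × 0.1597 = 0.41139
Interval: 2.040 ± 0.41139

(1.6286, 2.4514)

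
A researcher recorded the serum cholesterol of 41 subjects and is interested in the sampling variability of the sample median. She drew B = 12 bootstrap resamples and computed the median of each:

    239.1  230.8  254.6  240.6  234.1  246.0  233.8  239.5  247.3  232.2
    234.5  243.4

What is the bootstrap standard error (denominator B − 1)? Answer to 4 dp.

SE* = 7.1542

Bootstrap SE is the standard deviation of the 12 replicate medians.
Mean of replicates: (239.1 + 230.8 + 254.6 + 240.6 + 234.1 + 246.0 + 233.8 + 239.5 + 247.3 + 232.2 + 234.5 + 243.4) / 12 = 2875.90000 / 12 = 239.65833
Sum of squared deviations: (−0.55833)² + (−8.85833)² + (+14.94167)² + (+0.94167)² + (−5.55833)² + (+6.34167)² + (−5.85833)² + (−0.15833)² + (+7.64167)² + (−7.45833)² + (−5.15833)² + (+3.74167)² = 563.00917
Variance = 563.00917 / 11 = 51.18265
SE* = √51.18265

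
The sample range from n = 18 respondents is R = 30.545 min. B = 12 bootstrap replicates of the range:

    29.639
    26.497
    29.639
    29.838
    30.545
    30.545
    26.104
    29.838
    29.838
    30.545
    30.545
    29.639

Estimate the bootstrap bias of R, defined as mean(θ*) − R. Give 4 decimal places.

mean(θ*) = (29.639 + 26.497 + 29.639 + 29.838 + 30.545 + 30.545 + 26.104 + 29.838 + 29.838 + 30.545 + 30.545 + 29.639) / 12 = 29.43433
bias = 29.43433 − 30.545

bias = −1.1107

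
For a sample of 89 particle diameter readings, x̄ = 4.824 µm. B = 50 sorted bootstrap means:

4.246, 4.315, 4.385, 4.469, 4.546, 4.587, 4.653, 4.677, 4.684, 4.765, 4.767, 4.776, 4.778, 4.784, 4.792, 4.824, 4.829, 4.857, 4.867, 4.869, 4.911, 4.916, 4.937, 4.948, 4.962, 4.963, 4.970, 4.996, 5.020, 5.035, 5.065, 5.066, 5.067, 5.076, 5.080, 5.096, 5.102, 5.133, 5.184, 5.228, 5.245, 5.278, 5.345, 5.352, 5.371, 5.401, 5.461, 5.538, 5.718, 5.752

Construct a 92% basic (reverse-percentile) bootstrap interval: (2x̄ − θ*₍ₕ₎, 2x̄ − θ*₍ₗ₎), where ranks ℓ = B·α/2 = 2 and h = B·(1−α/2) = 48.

Percentile endpoints at ranks 2 and 48: θ*₍2₎ = 4.315, θ*₍48₎ = 5.538.
Basic interval reflects these around x̄:
  lower = 2 × 4.824 − 5.538 = 4.110
  upper = 2 × 4.824 − 4.315 = 5.333

(4.110, 5.333)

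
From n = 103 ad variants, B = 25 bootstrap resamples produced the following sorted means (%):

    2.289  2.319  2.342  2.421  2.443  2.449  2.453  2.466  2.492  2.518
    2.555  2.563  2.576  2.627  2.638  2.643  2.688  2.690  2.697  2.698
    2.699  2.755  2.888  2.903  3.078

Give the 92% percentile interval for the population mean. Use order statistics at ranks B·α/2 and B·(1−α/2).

(2.289, 2.903)

α = 0.08; lower rank = 25 × 0.040 = 1; upper rank = 25 × 0.960 = 24.
The 1st smallest replicate is 2.289; the 24th is 2.903.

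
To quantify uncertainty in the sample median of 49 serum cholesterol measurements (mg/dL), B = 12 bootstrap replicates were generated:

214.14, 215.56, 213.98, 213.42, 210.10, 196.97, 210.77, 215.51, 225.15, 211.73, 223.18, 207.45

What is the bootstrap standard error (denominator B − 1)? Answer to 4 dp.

Bootstrap SE is the standard deviation of the 12 replicate medians.
Mean of replicates: (214.14 + 215.56 + 213.98 + 213.42 + 210.10 + 196.97 + 210.77 + 215.51 + 225.15 + 211.73 + 223.18 + 207.45) / 12 = 2557.96000 / 12 = 213.16333
Sum of squared deviations: (+0.97667)² + (+2.39667)² + (+0.81667)² + (+0.25667)² + (−3.06333)² + (−16.19333)² + (−2.39333)² + (+2.34667)² + (+11.98667)² + (−1.43333)² + (+10.01667)² + (−5.71333)² = 568.98407
Variance = 568.98407 / 11 = 51.72582
SE* = √51.72582

SE* = 7.1921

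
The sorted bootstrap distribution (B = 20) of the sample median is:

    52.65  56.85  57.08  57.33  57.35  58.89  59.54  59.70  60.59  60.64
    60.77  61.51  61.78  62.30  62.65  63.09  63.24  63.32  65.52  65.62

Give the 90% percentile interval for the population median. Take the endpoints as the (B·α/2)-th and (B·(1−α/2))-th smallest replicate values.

(52.65, 65.52)

α = 0.10; lower rank = 20 × 0.050 = 1; upper rank = 20 × 0.950 = 19.
The 1st smallest replicate is 52.65; the 19th is 65.52.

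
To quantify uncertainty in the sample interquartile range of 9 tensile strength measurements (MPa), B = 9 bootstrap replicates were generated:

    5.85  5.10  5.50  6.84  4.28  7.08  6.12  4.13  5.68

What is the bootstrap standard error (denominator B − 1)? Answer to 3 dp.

Bootstrap SE is the standard deviation of the 9 replicate interquartile ranges.
Mean of replicates: (5.85 + 5.10 + 5.50 + 6.84 + 4.28 + 7.08 + 6.12 + 4.13 + 5.68) / 9 = 50.5800 / 9 = 5.6200
Sum of squared deviations: (+0.2300)² + (−0.5200)² + (−0.1200)² + (+1.2200)² + (−1.3400)² + (+1.4600)² + (+0.5000)² + (−1.4900)² + (+0.0600)² = 8.2270
Variance = 8.2270 / 8 = 1.0284
SE* = √1.0284

SE* = 1.014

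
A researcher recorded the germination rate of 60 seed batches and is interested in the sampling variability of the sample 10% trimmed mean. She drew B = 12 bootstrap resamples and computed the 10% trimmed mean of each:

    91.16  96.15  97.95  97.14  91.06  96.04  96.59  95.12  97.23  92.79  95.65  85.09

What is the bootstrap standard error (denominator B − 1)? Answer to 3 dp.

SE* = 3.713

Bootstrap SE is the standard deviation of the 12 replicate 10% trimmed means.
Mean of replicates: (91.16 + 96.15 + 97.95 + 97.14 + 91.06 + 96.04 + 96.59 + 95.12 + 97.23 + 92.79 + 95.65 + 85.09) / 12 = 1131.9700 / 12 = 94.3308
Sum of squared deviations: (−3.1708)² + (+1.8192)² + (+3.6192)² + (+2.8092)² + (−3.2708)² + (+1.7092)² + (+2.2592)² + (+0.7892)² + (+2.8992)² + (−1.5408)² + (+1.3192)² + (−9.2408)² = 151.6121
Variance = 151.6121 / 11 = 13.7829
SE* = √13.7829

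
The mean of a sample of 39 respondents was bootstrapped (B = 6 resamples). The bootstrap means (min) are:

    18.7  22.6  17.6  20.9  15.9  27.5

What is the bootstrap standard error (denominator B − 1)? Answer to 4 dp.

SE* = 4.1563

Bootstrap SE is the standard deviation of the 6 replicate means.
Mean of replicates: (18.7 + 22.6 + 17.6 + 20.9 + 15.9 + 27.5) / 6 = 123.20000 / 6 = 20.53333
Sum of squared deviations: (−1.83333)² + (+2.06667)² + (−2.93333)² + (+0.36667)² + (−4.63333)² + (+6.96667)² = 86.37333
Variance = 86.37333 / 5 = 17.27467
SE* = √17.27467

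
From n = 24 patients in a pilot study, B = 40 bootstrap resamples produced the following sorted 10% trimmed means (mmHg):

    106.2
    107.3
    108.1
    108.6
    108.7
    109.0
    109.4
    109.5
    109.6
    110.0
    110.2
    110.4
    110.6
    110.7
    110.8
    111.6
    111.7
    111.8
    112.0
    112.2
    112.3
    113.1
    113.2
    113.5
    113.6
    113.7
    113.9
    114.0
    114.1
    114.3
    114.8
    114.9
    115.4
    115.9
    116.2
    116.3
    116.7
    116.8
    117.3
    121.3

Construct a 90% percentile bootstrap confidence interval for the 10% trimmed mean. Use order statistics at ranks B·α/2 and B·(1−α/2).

α = 0.10; lower rank = 40 × 0.050 = 2; upper rank = 40 × 0.950 = 38.
The 2nd smallest replicate is 107.3; the 38th is 116.8.

(107.3, 116.8)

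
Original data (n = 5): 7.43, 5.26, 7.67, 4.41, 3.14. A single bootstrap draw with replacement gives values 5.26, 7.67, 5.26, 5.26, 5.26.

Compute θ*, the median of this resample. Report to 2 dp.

θ* = 5.26

Sorted: 5.26, 5.26, 5.26, 5.26, 7.67
Median = middle value = 5.26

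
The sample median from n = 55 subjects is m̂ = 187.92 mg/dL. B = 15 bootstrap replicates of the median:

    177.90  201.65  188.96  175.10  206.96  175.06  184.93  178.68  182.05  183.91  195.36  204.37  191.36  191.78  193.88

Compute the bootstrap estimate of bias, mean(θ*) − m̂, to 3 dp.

mean(θ*) = (177.90 + 201.65 + 188.96 + 175.10 + 206.96 + 175.06 + 184.93 + 178.68 + 182.05 + 183.91 + 195.36 + 204.37 + 191.36 + 191.78 + 193.88) / 15 = 188.7967
bias = 188.7967 − 187.92

bias = +0.877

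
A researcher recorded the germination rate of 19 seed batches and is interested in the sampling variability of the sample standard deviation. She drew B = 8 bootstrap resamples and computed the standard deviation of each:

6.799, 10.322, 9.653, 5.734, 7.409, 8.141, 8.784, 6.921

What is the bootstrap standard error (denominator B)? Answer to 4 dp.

Bootstrap SE is the standard deviation of the 8 replicate standard deviations.
Mean of replicates: (6.799 + 10.322 + 9.653 + 5.734 + 7.409 + 8.141 + 8.784 + 6.921) / 8 = 63.76300 / 8 = 7.97037
Sum of squared deviations: (−1.17137)² + (+2.35162)² + (+1.68263)² + (−2.23637)² + (−0.56137)² + (+0.17063)² + (+0.81363)² + (−1.04937)² = 16.84229
Variance = 16.84229 / 8 = 2.10529
SE* = √2.10529

SE* = 1.4510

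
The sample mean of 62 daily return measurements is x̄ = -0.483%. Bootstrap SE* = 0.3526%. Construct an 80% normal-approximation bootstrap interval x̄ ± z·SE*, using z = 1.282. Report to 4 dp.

(-0.9350, -0.0310)

Margin = 1.282 × 0.3526 = 0.45203
Interval: -0.483 ± 0.45203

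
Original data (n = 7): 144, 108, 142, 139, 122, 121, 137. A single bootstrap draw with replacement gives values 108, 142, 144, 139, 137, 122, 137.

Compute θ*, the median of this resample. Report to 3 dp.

Sorted: 108, 122, 137, 137, 139, 142, 144
Median = middle value = 137.000

θ* = 137.000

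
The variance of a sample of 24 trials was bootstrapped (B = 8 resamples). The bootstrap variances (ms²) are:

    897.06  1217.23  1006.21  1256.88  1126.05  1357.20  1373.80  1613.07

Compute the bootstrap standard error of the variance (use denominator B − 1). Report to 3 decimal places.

Bootstrap SE is the standard deviation of the 8 replicate variances.
Mean of replicates: (897.06 + 1217.23 + 1006.21 + 1256.88 + 1126.05 + 1357.20 + 1373.80 + 1613.07) / 8 = 9847.5000 / 8 = 1230.9375
Sum of squared deviations: (−333.8775)² + (−13.7075)² + (−224.7275)² + (+25.9425)² + (−104.8875)² + (+126.2625)² + (+142.8625)² + (+382.1325)² = 356216.0911
Variance = 356216.0911 / 7 = 50888.0130
SE* = √50888.0130

SE* = 225.584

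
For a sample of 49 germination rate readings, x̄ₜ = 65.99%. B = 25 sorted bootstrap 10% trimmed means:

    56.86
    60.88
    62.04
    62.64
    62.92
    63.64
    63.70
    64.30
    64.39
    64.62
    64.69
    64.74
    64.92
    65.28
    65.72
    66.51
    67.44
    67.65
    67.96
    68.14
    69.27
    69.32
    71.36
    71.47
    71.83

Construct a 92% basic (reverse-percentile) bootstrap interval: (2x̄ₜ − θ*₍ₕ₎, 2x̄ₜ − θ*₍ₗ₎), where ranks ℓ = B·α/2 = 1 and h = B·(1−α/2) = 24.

Percentile endpoints at ranks 1 and 24: θ*₍1₎ = 56.86, θ*₍24₎ = 71.47.
Basic interval reflects these around x̄ₜ:
  lower = 2 × 65.99 − 71.47 = 60.51
  upper = 2 × 65.99 − 56.86 = 75.12

(60.51, 75.12)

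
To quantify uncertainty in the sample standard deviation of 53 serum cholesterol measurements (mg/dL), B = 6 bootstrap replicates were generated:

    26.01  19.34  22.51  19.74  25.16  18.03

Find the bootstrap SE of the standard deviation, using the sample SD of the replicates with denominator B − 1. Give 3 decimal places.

SE* = 3.287

Bootstrap SE is the standard deviation of the 6 replicate standard deviations.
Mean of replicates: (26.01 + 19.34 + 22.51 + 19.74 + 25.16 + 18.03) / 6 = 130.7900 / 6 = 21.7983
Sum of squared deviations: (+4.2117)² + (−2.4583)² + (+0.7117)² + (−2.0583)² + (+3.3617)² + (−3.7683)² = 54.0259
Variance = 54.0259 / 5 = 10.8052
SE* = √10.8052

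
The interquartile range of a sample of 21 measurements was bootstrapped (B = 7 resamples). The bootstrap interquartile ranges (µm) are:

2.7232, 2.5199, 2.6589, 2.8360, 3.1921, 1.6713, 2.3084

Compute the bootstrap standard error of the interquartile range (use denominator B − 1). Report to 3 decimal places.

SE* = 0.477

Bootstrap SE is the standard deviation of the 7 replicate interquartile ranges.
Mean of replicates: (2.7232 + 2.5199 + 2.6589 + 2.8360 + 3.1921 + 1.6713 + 2.3084) / 7 = 17.90980 / 7 = 2.55854
Sum of squared deviations: (+0.16466)² + (−0.03864)² + (+0.10036)² + (+0.27746)² + (+0.63356)² + (−0.88724)² + (−0.25014)² = 1.36683
Variance = 1.36683 / 6 = 0.22780
SE* = √0.22780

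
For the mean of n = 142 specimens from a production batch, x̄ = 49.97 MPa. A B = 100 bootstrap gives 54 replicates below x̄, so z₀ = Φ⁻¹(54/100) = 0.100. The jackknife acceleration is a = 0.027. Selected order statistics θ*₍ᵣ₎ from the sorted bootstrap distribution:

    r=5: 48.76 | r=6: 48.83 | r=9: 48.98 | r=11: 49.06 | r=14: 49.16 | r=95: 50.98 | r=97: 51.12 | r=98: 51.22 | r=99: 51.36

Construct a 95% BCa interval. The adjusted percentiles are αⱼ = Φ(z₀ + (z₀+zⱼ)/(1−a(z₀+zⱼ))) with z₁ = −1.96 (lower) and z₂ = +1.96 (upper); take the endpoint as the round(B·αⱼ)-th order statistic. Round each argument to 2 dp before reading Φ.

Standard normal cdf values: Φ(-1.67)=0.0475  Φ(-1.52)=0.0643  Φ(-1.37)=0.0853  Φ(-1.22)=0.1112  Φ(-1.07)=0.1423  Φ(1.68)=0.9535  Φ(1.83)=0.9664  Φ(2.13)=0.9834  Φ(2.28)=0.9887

Lower: z₀ + z₁ = 0.100 + (-1.960) = -1.860; 1 − a(z₀+z₁) = 1 − (0.027)(-1.860) = 1.0502; argument = 0.100 + (-1.860)/1.0502 = -1.6711 → -1.67.
α₁ = Φ(-1.67) = 0.0475; rank = round(100 × 0.0475) = 5; θ*₍5₎ = 48.76.
Upper: z₀ + z₂ = 2.060; 1 − a(z₀+z₂) = 0.9444; argument = 2.2813 → 2.28; α₂ = 0.9887; rank = 99; θ*₍99₎ = 51.36.

(48.76, 51.36)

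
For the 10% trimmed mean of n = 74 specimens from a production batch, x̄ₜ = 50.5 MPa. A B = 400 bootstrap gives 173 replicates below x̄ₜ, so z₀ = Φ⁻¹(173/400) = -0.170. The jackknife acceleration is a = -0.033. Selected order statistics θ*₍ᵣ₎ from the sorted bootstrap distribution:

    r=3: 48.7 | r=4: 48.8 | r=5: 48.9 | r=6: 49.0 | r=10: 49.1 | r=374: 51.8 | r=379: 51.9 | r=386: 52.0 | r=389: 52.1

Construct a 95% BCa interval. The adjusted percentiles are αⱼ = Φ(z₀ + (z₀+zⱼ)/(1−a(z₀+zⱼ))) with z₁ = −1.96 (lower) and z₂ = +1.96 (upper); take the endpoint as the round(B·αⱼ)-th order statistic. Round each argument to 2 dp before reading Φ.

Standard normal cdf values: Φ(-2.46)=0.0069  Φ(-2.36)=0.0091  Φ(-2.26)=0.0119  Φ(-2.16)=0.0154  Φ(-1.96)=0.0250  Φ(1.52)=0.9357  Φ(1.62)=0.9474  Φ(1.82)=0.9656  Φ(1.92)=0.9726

(48.7, 51.8)

Lower: z₀ + z₁ = -0.170 + (-1.960) = -2.130; 1 − a(z₀+z₁) = 1 − (-0.033)(-2.130) = 0.9297; argument = -0.170 + (-2.130)/0.9297 = -2.4610 → -2.46.
α₁ = Φ(-2.46) = 0.0069; rank = round(400 × 0.0069) = 3; θ*₍3₎ = 48.7.
Upper: z₀ + z₂ = 1.790; 1 − a(z₀+z₂) = 1.0591; argument = 1.5202 → 1.52; α₂ = 0.9357; rank = 374; θ*₍374₎ = 51.8.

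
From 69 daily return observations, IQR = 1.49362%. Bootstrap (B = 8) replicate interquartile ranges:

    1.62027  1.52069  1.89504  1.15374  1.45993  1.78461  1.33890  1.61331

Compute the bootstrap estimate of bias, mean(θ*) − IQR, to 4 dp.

mean(θ*) = (1.62027 + 1.52069 + 1.89504 + 1.15374 + 1.45993 + 1.78461 + 1.33890 + 1.61331) / 8 = 1.54831
bias = 1.54831 − 1.49362

bias = +0.0547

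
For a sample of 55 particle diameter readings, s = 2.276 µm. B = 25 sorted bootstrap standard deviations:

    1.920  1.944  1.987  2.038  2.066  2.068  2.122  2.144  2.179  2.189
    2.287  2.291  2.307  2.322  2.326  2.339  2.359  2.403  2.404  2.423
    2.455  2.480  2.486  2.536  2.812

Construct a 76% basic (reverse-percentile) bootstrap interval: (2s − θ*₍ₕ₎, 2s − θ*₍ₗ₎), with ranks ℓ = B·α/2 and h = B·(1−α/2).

(2.072, 2.565)

Percentile endpoints at ranks 3 and 22: θ*₍3₎ = 1.987, θ*₍22₎ = 2.480.
Basic interval reflects these around s:
  lower = 2 × 2.276 − 2.480 = 2.072
  upper = 2 × 2.276 − 1.987 = 2.565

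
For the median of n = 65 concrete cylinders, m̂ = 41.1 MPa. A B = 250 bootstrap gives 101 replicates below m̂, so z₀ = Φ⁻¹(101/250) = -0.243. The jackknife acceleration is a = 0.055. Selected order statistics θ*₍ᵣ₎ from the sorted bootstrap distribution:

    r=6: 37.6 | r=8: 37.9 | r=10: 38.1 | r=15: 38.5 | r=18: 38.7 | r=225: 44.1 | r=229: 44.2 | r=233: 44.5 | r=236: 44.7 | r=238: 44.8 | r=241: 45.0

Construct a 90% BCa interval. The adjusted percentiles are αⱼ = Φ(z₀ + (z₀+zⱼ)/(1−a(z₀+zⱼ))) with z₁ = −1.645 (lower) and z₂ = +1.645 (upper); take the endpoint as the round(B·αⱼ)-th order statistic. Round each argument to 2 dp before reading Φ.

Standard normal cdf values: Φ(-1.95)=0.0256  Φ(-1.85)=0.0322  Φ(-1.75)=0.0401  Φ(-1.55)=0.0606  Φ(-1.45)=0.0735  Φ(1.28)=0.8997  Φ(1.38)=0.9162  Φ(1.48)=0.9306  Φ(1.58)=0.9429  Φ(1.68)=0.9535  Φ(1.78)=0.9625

Lower: z₀ + z₁ = -0.243 + (-1.645) = -1.888; 1 − a(z₀+z₁) = 1 − (0.055)(-1.888) = 1.1038; argument = -0.243 + (-1.888)/1.1038 = -1.9534 → -1.95.
α₁ = Φ(-1.95) = 0.0256; rank = round(250 × 0.0256) = 6; θ*₍6₎ = 37.6.
Upper: z₀ + z₂ = 1.402; 1 − a(z₀+z₂) = 0.9229; argument = 1.2761 → 1.28; α₂ = 0.8997; rank = 225; θ*₍225₎ = 44.1.

(37.6, 44.1)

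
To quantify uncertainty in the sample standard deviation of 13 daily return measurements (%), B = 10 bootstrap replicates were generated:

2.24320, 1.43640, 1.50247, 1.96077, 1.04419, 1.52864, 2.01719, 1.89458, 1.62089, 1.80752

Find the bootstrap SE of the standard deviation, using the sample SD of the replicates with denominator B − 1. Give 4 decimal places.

SE* = 0.3475

Bootstrap SE is the standard deviation of the 10 replicate standard deviations.
Mean of replicates: (2.24320 + 1.43640 + 1.50247 + 1.96077 + 1.04419 + 1.52864 + 2.01719 + 1.89458 + 1.62089 + 1.80752) / 10 = 17.055850 / 10 = 1.705585
Sum of squared deviations: (+0.537615)² + (−0.269185)² + (−0.203115)² + (+0.255185)² + (−0.661395)² + (−0.176945)² + (+0.311605)² + (+0.188995)² + (−0.084695)² + (+0.101935)² = 1.086999
Variance = 1.086999 / 9 = 0.120778
SE* = √0.120778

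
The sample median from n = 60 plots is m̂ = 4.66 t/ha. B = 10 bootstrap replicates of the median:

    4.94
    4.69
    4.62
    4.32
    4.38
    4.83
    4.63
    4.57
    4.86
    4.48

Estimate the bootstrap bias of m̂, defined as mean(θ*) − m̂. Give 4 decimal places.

bias = −0.0280

mean(θ*) = (4.94 + 4.69 + 4.62 + 4.32 + 4.38 + 4.83 + 4.63 + 4.57 + 4.86 + 4.48) / 10 = 4.63200
bias = 4.63200 − 4.66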